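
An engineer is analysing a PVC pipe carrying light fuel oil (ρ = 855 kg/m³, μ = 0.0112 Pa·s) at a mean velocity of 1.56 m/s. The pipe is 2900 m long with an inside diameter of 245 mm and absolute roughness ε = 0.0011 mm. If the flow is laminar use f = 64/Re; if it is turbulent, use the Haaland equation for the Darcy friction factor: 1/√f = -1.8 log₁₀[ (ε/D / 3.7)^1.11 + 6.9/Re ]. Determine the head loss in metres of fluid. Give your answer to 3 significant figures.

Reynolds number Re = ρVD/μ = 855 · 1.56 · 0.245 / 0.0112 = 2.918e+04.
Re > 4000 → turbulent. Relative roughness ε/D = 1.1e-06/0.245 = 4.49e-06. Haaland: 1/√f = -1.8 log₁₀[(4.49e-06/3.7)^1.11 + 6.9/2.918e+04] = -1.8 log₁₀[2.71e-07 + 0.000236] = 6.526, so f = 0.02348.
Darcy-Weisbach: ΔP = f(L/D)(ρV²/2) = 0.02348·(2900/0.245)·(855·1.56²/2) = 0.02348·1.184e+04·1040 = 2.891e+05 Pa.
Head loss h_f = ΔP/(ρg) = 2.891e+05/(855·9.81) = 34.5 m.

h_f ≈ 34.5 m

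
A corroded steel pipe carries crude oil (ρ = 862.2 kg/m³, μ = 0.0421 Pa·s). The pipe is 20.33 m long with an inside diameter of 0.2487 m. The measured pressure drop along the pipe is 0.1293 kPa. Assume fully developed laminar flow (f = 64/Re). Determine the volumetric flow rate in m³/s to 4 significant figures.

Q ≈ 0.01418 m³/s

For laminar flow, f = 64/Re with Re = ρVD/μ, so Darcy-Weisbach reduces to ΔP = 32μLV/D². Solving for V: V = ΔP·D²/(32μL) = 129.3·(0.2487)²/(32·0.0421·20.33) = 0.292 m/s.
Check: Re = ρVD/μ = 862.2·0.292·0.2487/0.0421 = 1487 < 2300, so the laminar assumption holds.
Q = V·A = 0.292·(π/4·0.2487²) = 0.01418 m³/s = 0.01418 m³/s.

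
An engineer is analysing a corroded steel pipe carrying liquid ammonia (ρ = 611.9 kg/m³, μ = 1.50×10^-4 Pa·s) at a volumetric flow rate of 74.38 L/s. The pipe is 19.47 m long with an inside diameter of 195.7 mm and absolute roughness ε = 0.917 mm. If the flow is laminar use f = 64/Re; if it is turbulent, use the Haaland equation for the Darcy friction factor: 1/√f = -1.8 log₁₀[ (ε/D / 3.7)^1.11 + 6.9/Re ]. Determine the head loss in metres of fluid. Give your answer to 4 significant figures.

h_f ≈ 0.9266 m

Q = 74.38 L/s = 74.38/1000 = 0.07438 m³/s.
Cross-sectional area A = πD²/4 = π(0.1957)²/4 = 0.03008 m²; mean velocity V = Q/A = 0.07438/0.03008 = 2.473 m/s.
Reynolds number Re = ρVD/μ = 611.9 · 2.473 · 0.1957 / 0.00015 = 1.974e+06.
Re > 4000 → turbulent. Relative roughness ε/D = 0.000917/0.1957 = 0.00469. Haaland: 1/√f = -1.8 log₁₀[(0.00469/3.7)^1.11 + 6.9/1.974e+06] = -1.8 log₁₀[0.000608 + 3.5e-06] = 5.785, so f = 0.02989.
Darcy-Weisbach: ΔP = f(L/D)(ρV²/2) = 0.02989·(19.47/0.1957)·(611.9·2.473²/2) = 0.02989·99.49·1871 = 5562 Pa.
Head loss h_f = ΔP/(ρg) = 5562/(611.9·9.81) = 0.9266 m.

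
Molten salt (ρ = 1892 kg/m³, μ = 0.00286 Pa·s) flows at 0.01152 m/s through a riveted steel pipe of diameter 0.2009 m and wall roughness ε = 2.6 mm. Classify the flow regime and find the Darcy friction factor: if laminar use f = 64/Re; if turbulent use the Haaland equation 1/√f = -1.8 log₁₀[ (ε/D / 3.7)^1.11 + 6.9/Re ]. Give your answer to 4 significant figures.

f ≈ 0.04180

Re = ρVD/μ = 1892·0.01152·0.2009/0.00286 = 1531.
Re < 2300 → laminar, so f = 64/Re = 0.0418 (roughness is irrelevant in laminar flow).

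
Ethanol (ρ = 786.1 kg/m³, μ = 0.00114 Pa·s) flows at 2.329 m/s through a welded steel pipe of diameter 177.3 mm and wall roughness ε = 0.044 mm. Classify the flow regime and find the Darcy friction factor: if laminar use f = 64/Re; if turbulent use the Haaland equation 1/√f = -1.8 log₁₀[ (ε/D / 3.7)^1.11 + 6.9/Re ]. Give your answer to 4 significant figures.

f ≈ 0.01652

Re = ρVD/μ = 786.1·2.329·0.1773/0.00114 = 2.847e+05.
Re > 4000 → turbulent. ε/D = 4.4e-05/0.1773 = 0.000248; Haaland: 1/√f = -1.8 log₁₀[2.33e-05 + 2.42e-05] = 7.781, so f = 0.01652.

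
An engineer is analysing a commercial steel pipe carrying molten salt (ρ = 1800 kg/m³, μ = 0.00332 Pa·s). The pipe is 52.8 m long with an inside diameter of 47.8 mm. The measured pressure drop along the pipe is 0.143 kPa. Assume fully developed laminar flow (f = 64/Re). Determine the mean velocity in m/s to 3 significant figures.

V ≈ 0.0582 m/s

For laminar flow, f = 64/Re with Re = ρVD/μ, so Darcy-Weisbach reduces to ΔP = 32μLV/D². Solving for V: V = ΔP·D²/(32μL) = 143·(0.0478)²/(32·0.00332·52.8) = 0.05825 m/s.
Check: Re = ρVD/μ = 1800·0.05825·0.0478/0.00332 = 1509 < 2300, so the laminar assumption holds.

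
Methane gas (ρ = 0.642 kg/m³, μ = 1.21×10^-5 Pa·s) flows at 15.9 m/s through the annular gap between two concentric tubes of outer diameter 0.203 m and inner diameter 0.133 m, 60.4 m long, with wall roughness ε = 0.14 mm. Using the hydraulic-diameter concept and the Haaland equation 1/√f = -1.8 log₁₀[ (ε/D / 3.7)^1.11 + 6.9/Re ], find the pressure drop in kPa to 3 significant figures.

Hydraulic diameter D_h = 4A/P = D_o - D_i = 0.203 - 0.133 = 0.07 m.
Re = ρVD_h/μ = 0.642·15.9·0.07/1.21e-05 = 5.905e+04.
ε/D_h = 0.00014/0.07 = 0.002; Haaland gives 1/√f = -1.8 log₁₀[0.000236+0.000117] = 6.214, so f = 0.0259.
ΔP = f(L/D_h)(ρV²/2) = 0.0259·60.4/0.07·81.15 = 1814 Pa.
ΔP = 1.81 kPa.

ΔP ≈ 1.81 kPa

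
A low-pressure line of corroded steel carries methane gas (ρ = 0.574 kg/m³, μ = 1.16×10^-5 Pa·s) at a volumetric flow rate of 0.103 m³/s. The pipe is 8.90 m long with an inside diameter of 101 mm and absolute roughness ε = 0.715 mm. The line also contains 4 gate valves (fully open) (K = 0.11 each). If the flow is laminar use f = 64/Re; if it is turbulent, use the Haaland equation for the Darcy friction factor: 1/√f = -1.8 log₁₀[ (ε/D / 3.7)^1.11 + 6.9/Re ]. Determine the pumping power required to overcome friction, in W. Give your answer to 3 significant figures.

Cross-sectional area A = πD²/4 = π(0.101)²/4 = 0.008012 m²; mean velocity V = Q/A = 0.103/0.008012 = 12.86 m/s.
Reynolds number Re = ρVD/μ = 0.574 · 12.86 · 0.101 / 1.16e-05 = 6.425e+04.
Re > 4000 → turbulent. Relative roughness ε/D = 0.000715/0.101 = 0.00708. Haaland: 1/√f = -1.8 log₁₀[(0.00708/3.7)^1.11 + 6.9/6.425e+04] = -1.8 log₁₀[0.000961 + 0.000107] = 5.348, so f = 0.03496.
Total minor-loss coefficient ΣK = 4·0.11 = 0.44.
ΔP = [f·L/D + ΣK]·(ρV²/2) = [0.03496·8.9/0.101 + 0.44]·(0.574·12.86²/2) = [3.081 + 0.44]·47.43 = 167 Pa.
Pumping power P = QΔP = 0.103·167 = 17.20 W = 17.2 W.

P ≈ 17.2 W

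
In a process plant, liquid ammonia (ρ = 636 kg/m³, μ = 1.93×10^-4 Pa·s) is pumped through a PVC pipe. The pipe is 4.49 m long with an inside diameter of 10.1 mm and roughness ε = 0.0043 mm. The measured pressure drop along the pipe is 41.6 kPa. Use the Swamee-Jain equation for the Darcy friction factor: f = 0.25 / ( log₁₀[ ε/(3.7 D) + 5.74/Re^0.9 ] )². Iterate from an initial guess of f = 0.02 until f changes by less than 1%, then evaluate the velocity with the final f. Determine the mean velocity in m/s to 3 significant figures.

V ≈ 3.89 m/s

Rearranging Darcy-Weisbach: V = √(2·ΔP·D/(f·L·ρ)). With ε/D = 4.3e-06/0.0101 = 0.000426, iterate starting from f = 0.02:
  f = 0.02 → V = √(2·4.16e+04·0.0101/(0.02·4.49·636)) = 3.836 m/s; Re = ρVD/μ = 1.277e+05; f → 0.01947
  f = 0.01947 → V = 3.888 m/s; Re = 1.294e+05; f → 0.01943
Converged (Δf/f < 1%). With the final f = 0.01943: V = √(2·4.16e+04·0.0101/(0.01943·4.49·636)) = 3.891 m/s.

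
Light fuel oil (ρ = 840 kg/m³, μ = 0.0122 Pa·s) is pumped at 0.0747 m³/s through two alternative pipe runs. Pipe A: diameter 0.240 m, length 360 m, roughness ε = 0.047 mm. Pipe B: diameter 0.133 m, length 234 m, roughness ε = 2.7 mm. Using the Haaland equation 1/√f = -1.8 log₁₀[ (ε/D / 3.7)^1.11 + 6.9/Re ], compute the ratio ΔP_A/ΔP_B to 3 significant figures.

Pipe A: V = Q/A = 0.0747/0.04524 = 1.651 m/s; Re = 2.729e+04; ε/D = 0.000196; Haaland → f = 0.02425; ΔP_A = f(L/D)(ρV²/2) = 4.166e+04 Pa.
Pipe B: V = Q/A = 0.0747/0.01389 = 5.377 m/s; Re = 4.924e+04; ε/D = 0.0203; Haaland → f = 0.04977; ΔP_B = f(L/D)(ρV²/2) = 1.063e+06 Pa.
ΔP_A/ΔP_B = 4.166e+04/1.063e+06 = 0.0392.

ΔP_A/ΔP_B ≈ 0.0392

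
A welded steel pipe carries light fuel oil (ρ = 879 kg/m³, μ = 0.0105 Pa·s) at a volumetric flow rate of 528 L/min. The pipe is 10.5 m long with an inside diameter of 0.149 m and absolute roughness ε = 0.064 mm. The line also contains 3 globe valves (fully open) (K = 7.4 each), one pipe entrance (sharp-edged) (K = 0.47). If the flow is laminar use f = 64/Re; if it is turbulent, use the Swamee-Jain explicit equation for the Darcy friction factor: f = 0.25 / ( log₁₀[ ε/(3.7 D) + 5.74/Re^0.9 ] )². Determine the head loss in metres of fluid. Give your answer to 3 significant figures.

Q = 528 L/min = 528/60000 = 0.0088 m³/s.
Cross-sectional area A = πD²/4 = π(0.149)²/4 = 0.01744 m²; mean velocity V = Q/A = 0.0088/0.01744 = 0.5047 m/s.
Reynolds number Re = ρVD/μ = 879 · 0.5047 · 0.149 / 0.0105 = 6295.
Re > 4000 → turbulent. Relative roughness ε/D = 6.4e-05/0.149 = 0.00043. Swamee-Jain: f = 0.25/(log₁₀[0.00043/3.7 + 5.74/6295^0.9])² = 0.25/(log₁₀[0.000116 + 0.00219])² = 0.25/(-2.638)² = 0.03593.
Total minor-loss coefficient ΣK = 3·7.4 + 1·0.47 = 22.7.
ΔP = [f·L/D + ΣK]·(ρV²/2) = [0.03593·10.5/0.149 + 22.7]·(879·0.5047²/2) = [2.532 + 22.7]·111.9 = 2821 Pa.
Head loss h_f = ΔP/(ρg) = 2821/(879·9.81) = 0.327 m.

h_f ≈ 0.327 m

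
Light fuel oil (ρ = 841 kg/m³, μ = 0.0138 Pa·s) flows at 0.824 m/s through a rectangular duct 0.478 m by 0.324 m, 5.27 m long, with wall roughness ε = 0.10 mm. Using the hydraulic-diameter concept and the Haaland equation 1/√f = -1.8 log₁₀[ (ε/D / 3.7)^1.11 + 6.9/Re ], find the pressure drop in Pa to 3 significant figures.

ΔP ≈ 103 Pa

Hydraulic diameter D_h = 4A/P = 4·(0.478·0.324)/(2·(0.478+0.324)) = 0.6195/1.604 = 0.3862 m.
Re = ρVD_h/μ = 841·0.824·0.3862/0.0138 = 1.939e+04.
ε/D_h = 0.0001/0.3862 = 0.000259; Haaland gives 1/√f = -1.8 log₁₀[2.44e-05+0.000356] = 6.156, so f = 0.02639.
ΔP = f(L/D_h)(ρV²/2) = 0.02639·5.27/0.3862·285.5 = 102.8 Pa.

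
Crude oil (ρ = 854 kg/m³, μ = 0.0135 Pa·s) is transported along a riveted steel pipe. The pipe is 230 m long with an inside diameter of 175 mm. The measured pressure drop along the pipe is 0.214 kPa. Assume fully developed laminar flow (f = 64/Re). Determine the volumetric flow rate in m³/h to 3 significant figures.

For laminar flow, f = 64/Re with Re = ρVD/μ, so Darcy-Weisbach reduces to ΔP = 32μLV/D². Solving for V: V = ΔP·D²/(32μL) = 214·(0.175)²/(32·0.0135·230) = 0.06596 m/s.
Check: Re = ρVD/μ = 854·0.06596·0.175/0.0135 = 730.2 < 2300, so the laminar assumption holds.
Q = V·A = 0.06596·(π/4·0.175²) = 0.001587 m³/s = 5.71 m³/h.

Q ≈ 5.71 m³/h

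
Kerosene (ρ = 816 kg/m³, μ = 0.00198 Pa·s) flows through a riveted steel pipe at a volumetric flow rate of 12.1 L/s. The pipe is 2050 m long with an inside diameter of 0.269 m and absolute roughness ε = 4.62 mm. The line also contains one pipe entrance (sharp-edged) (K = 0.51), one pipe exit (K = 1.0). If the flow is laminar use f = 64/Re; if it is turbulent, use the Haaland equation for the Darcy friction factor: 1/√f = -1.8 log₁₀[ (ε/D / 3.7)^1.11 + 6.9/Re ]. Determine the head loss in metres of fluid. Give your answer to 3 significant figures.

Q = 12.1 L/s = 12.1/1000 = 0.0121 m³/s.
Cross-sectional area A = πD²/4 = π(0.269)²/4 = 0.05683 m²; mean velocity V = Q/A = 0.0121/0.05683 = 0.2129 m/s.
Reynolds number Re = ρVD/μ = 816 · 0.2129 · 0.269 / 0.00198 = 2.36e+04.
Re > 4000 → turbulent. Relative roughness ε/D = 0.00462/0.269 = 0.0172. Haaland: 1/√f = -1.8 log₁₀[(0.0172/3.7)^1.11 + 6.9/2.36e+04] = -1.8 log₁₀[0.00257 + 0.000292] = 4.578, so f = 0.04772.
Total minor-loss coefficient ΣK = 1·0.51 + 1·1 = 1.51.
ΔP = [f·L/D + ΣK]·(ρV²/2) = [0.04772·2050/0.269 + 1.51]·(816·0.2129²/2) = [363.7 + 1.51]·18.49 = 6754 Pa.
Head loss h_f = ΔP/(ρg) = 6754/(816·9.81) = 0.844 m.

h_f ≈ 0.844 m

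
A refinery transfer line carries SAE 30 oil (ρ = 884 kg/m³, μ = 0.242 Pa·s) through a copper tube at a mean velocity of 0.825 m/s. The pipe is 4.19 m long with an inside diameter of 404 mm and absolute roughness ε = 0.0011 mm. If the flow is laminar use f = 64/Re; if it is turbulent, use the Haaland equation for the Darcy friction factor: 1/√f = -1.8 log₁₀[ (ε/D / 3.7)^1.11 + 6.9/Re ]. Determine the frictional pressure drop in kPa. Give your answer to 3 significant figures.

ΔP ≈ 0.164 kPa

Reynolds number Re = ρVD/μ = 884 · 0.825 · 0.404 / 0.242 = 1218.
Re < 2300 → laminar flow, so f = 64/Re = 64/1218 = 0.05257 (the turbulent correlation is not needed).
Darcy-Weisbach: ΔP = f(L/D)(ρV²/2) = 0.05257·(4.19/0.404)·(884·0.825²/2) = 0.05257·10.37·300.8 = 164 Pa.
ΔP = 164 Pa = 0.164 kPa.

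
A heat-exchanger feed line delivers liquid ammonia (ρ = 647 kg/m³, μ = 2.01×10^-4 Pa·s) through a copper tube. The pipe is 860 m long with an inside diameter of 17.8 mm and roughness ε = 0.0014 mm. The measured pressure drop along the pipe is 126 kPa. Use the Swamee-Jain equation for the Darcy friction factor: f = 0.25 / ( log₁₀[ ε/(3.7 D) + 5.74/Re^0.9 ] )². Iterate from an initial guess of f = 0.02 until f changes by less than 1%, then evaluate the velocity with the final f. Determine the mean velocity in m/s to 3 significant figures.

V ≈ 0.593 m/s

Rearranging Darcy-Weisbach: V = √(2·ΔP·D/(f·L·ρ)). With ε/D = 1.4e-06/0.0178 = 7.87e-05, iterate starting from f = 0.02:
  f = 0.02 → V = √(2·1.26e+05·0.0178/(0.02·860·647)) = 0.6349 m/s; Re = ρVD/μ = 3.638e+04; f → 0.0226
  f = 0.0226 → V = 0.5972 m/s; Re = 3.422e+04; f → 0.02292
  f = 0.02292 → V = 0.5931 m/s; Re = 3.398e+04; f → 0.02295
Converged (Δf/f < 1%). With the final f = 0.02295: V = √(2·1.26e+05·0.0178/(0.02295·860·647)) = 0.5927 m/s.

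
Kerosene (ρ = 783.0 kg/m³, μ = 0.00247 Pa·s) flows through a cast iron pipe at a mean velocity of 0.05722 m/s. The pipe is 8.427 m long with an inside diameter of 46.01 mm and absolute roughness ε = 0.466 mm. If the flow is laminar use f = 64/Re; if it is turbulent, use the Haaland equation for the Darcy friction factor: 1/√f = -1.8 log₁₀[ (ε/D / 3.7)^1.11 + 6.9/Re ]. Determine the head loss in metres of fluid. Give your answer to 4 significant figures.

Reynolds number Re = ρVD/μ = 783 · 0.05722 · 0.04601 / 0.00247 = 834.6.
Re < 2300 → laminar flow, so f = 64/Re = 64/834.6 = 0.07669 (the turbulent correlation is not needed).
Darcy-Weisbach: ΔP = f(L/D)(ρV²/2) = 0.07669·(8.427/0.04601)·(783·0.05722²/2) = 0.07669·183.2·1.282 = 18 Pa.
Head loss h_f = ΔP/(ρg) = 18/(783·9.81) = 0.002344 m.

h_f ≈ 0.002344 m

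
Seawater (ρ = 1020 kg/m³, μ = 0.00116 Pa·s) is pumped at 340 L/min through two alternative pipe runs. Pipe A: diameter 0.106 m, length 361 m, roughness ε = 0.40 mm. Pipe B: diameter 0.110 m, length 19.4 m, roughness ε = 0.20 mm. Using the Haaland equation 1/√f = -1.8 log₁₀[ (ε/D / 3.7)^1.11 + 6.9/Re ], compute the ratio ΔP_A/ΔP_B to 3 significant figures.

ΔP_A/ΔP_B ≈ 26.0

Pipe A: V = Q/A = 0.005667/0.008825 = 0.6421 m/s; Re = 5.985e+04; ε/D = 0.00377; Haaland → f = 0.02964; ΔP_A = f(L/D)(ρV²/2) = 2.123e+04 Pa.
Pipe B: V = Q/A = 0.005667/0.009503 = 0.5963 m/s; Re = 5.767e+04; ε/D = 0.00182; Haaland → f = 0.02551; ΔP_B = f(L/D)(ρV²/2) = 815.7 Pa.
ΔP_A/ΔP_B = 2.123e+04/815.7 = 26.0.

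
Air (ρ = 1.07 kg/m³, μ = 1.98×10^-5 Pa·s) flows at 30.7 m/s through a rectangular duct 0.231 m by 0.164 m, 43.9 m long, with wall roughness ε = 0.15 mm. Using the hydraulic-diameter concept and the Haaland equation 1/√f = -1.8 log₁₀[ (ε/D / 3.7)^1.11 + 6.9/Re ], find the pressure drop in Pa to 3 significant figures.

Hydraulic diameter D_h = 4A/P = 4·(0.231·0.164)/(2·(0.231+0.164)) = 0.1515/0.79 = 0.1918 m.
Re = ρVD_h/μ = 1.07·30.7·0.1918/1.98e-05 = 3.182e+05.
ε/D_h = 0.00015/0.1918 = 0.000782; Haaland gives 1/√f = -1.8 log₁₀[8.33e-05+2.17e-05] = 7.162, so f = 0.0195.
ΔP = f(L/D_h)(ρV²/2) = 0.0195·43.9/0.1918·504.2 = 2250 Pa.

ΔP ≈ 2250 Pa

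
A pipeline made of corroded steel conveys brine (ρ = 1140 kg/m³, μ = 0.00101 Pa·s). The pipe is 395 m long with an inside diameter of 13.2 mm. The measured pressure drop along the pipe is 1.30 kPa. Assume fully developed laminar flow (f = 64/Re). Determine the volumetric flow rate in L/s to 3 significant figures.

Q ≈ 0.00243 L/s

For laminar flow, f = 64/Re with Re = ρVD/μ, so Darcy-Weisbach reduces to ΔP = 32μLV/D². Solving for V: V = ΔP·D²/(32μL) = 1300·(0.0132)²/(32·0.00101·395) = 0.01774 m/s.
Check: Re = ρVD/μ = 1140·0.01774·0.0132/0.00101 = 264.4 < 2300, so the laminar assumption holds.
Q = V·A = 0.01774·(π/4·0.0132²) = 2.428e-06 m³/s = 0.00243 L/s.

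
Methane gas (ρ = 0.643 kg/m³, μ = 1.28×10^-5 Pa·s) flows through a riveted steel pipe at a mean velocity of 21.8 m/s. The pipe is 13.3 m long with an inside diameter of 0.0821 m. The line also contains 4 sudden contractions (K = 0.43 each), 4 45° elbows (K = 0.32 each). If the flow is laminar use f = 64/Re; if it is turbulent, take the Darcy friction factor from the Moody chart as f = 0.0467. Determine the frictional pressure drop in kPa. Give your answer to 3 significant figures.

Reynolds number Re = ρVD/μ = 0.643 · 21.8 · 0.0821 / 1.28e-05 = 8.991e+04.
Re > 4000 → turbulent; use the Moody-chart value f = 0.0467.
Total minor-loss coefficient ΣK = 4·0.43 + 4·0.32 = 3.
ΔP = [f·L/D + ΣK]·(ρV²/2) = [0.0467·13.3/0.0821 + 3]·(0.643·21.8²/2) = [7.565 + 3]·152.8 = 1614 Pa.
ΔP = 1614 Pa = 1.61 kPa.

ΔP ≈ 1.61 kPa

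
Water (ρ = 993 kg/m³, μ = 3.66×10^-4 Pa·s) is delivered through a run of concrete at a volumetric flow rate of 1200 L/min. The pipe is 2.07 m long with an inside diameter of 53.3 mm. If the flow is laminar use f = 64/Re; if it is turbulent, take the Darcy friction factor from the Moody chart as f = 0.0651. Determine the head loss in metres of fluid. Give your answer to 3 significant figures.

h_f ≈ 10.4 m

Q = 1200 L/min = 1200/60000 = 0.02 m³/s.
Cross-sectional area A = πD²/4 = π(0.0533)²/4 = 0.002231 m²; mean velocity V = Q/A = 0.02/0.002231 = 8.964 m/s.
Reynolds number Re = ρVD/μ = 993 · 8.964 · 0.0533 / 0.000366 = 1.296e+06.
Re > 4000 → turbulent; use the Moody-chart value f = 0.0651.
Darcy-Weisbach: ΔP = f(L/D)(ρV²/2) = 0.0651·(2.07/0.0533)·(993·8.964²/2) = 0.0651·38.84·3.989e+04 = 1.009e+05 Pa.
Head loss h_f = ΔP/(ρg) = 1.009e+05/(993·9.81) = 10.4 m.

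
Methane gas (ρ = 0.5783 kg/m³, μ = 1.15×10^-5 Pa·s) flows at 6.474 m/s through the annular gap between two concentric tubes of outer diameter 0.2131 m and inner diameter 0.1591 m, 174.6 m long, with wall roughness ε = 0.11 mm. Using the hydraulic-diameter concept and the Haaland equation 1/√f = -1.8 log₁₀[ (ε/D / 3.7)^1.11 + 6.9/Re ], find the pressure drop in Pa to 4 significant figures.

ΔP ≈ 1182 Pa

Hydraulic diameter D_h = 4A/P = D_o - D_i = 0.2131 - 0.1591 = 0.054 m.
Re = ρVD_h/μ = 0.5783·6.474·0.054/1.15e-05 = 1.758e+04.
ε/D_h = 0.00011/0.054 = 0.00204; Haaland gives 1/√f = -1.8 log₁₀[0.000241+0.000392] = 5.757, so f = 0.03018.
ΔP = f(L/D_h)(ρV²/2) = 0.03018·174.6/0.054·12.12 = 1182 Pa.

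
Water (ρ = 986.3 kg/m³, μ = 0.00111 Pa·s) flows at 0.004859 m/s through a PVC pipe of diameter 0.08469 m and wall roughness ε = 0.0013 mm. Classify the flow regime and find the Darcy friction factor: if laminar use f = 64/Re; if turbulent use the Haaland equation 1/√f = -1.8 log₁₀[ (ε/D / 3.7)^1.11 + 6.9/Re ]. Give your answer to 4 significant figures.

f ≈ 0.1750

Re = ρVD/μ = 986.3·0.004859·0.08469/0.00111 = 365.6.
Re < 2300 → laminar, so f = 64/Re = 0.175 (roughness is irrelevant in laminar flow).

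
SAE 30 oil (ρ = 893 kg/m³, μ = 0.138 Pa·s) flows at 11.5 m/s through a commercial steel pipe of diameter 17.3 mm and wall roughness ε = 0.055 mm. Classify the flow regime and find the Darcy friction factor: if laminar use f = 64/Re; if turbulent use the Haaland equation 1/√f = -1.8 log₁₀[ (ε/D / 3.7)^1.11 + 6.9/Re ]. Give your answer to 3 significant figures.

f ≈ 0.0497

Re = ρVD/μ = 893·11.5·0.0173/0.138 = 1287.
Re < 2300 → laminar, so f = 64/Re = 0.04971 (roughness is irrelevant in laminar flow).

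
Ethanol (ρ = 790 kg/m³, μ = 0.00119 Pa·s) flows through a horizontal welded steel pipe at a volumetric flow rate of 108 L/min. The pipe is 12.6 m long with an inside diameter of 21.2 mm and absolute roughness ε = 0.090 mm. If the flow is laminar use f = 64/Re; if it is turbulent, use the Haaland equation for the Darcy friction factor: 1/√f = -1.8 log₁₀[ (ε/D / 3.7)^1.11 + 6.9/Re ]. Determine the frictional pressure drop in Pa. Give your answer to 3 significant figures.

Q = 108 L/min = 108/60000 = 0.0018 m³/s.
Cross-sectional area A = πD²/4 = π(0.0212)²/4 = 0.000353 m²; mean velocity V = Q/A = 0.0018/0.000353 = 5.099 m/s.
Reynolds number Re = ρVD/μ = 790 · 5.099 · 0.0212 / 0.00119 = 7.177e+04.
Re > 4000 → turbulent. Relative roughness ε/D = 9e-05/0.0212 = 0.00425. Haaland: 1/√f = -1.8 log₁₀[(0.00425/3.7)^1.11 + 6.9/7.177e+04] = -1.8 log₁₀[0.000545 + 9.61e-05] = 5.748, so f = 0.03027.
Darcy-Weisbach: ΔP = f(L/D)(ρV²/2) = 0.03027·(12.6/0.0212)·(790·5.099²/2) = 0.03027·594.3·1.027e+04 = 1.848e+05 Pa.

ΔP ≈ 185000 Pa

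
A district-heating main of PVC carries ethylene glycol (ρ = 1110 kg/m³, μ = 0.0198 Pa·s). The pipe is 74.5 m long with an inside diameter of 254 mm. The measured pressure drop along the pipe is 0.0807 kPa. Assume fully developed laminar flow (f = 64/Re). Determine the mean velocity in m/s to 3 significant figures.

V ≈ 0.110 m/s

For laminar flow, f = 64/Re with Re = ρVD/μ, so Darcy-Weisbach reduces to ΔP = 32μLV/D². Solving for V: V = ΔP·D²/(32μL) = 80.7·(0.254)²/(32·0.0198·74.5) = 0.1103 m/s.
Check: Re = ρVD/μ = 1110·0.1103·0.254/0.0198 = 1571 < 2300, so the laminar assumption holds.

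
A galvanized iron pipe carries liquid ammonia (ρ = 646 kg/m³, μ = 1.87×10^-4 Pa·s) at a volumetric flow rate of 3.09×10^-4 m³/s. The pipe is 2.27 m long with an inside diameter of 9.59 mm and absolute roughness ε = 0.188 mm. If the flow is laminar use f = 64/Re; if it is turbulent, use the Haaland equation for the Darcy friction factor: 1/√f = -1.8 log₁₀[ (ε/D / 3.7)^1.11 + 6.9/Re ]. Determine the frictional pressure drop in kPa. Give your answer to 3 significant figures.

Cross-sectional area A = πD²/4 = π(0.00959)²/4 = 7.223e-05 m²; mean velocity V = Q/A = 0.000309/7.223e-05 = 4.278 m/s.
Reynolds number Re = ρVD/μ = 646 · 4.278 · 0.00959 / 0.000187 = 1.417e+05.
Re > 4000 → turbulent. Relative roughness ε/D = 0.000188/0.00959 = 0.0196. Haaland: 1/√f = -1.8 log₁₀[(0.0196/3.7)^1.11 + 6.9/1.417e+05] = -1.8 log₁₀[0.00298 + 4.87e-05] = 4.534, so f = 0.04863.
Darcy-Weisbach: ΔP = f(L/D)(ρV²/2) = 0.04863·(2.27/0.00959)·(646·4.278²/2) = 0.04863·236.7·5911 = 6.805e+04 Pa.
ΔP = 6.805e+04 Pa = 68.0 kPa.

ΔP ≈ 68.0 kPa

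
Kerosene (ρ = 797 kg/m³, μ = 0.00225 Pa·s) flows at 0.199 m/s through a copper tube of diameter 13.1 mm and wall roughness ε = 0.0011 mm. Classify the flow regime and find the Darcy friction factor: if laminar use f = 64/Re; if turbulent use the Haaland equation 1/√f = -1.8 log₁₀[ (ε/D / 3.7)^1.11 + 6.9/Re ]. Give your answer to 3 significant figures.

Re = ρVD/μ = 797·0.199·0.0131/0.00225 = 923.4.
Re < 2300 → laminar, so f = 64/Re = 0.06931 (roughness is irrelevant in laminar flow).

f ≈ 0.0693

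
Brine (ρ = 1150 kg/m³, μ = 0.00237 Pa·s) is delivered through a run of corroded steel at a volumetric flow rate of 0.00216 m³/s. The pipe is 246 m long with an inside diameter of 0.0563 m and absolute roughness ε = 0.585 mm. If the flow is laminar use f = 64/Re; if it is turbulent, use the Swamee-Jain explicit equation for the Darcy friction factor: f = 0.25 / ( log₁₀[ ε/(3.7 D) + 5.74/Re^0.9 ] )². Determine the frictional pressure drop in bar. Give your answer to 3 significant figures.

ΔP ≈ 0.782 bar

Cross-sectional area A = πD²/4 = π(0.0563)²/4 = 0.002489 m²; mean velocity V = Q/A = 0.00216/0.002489 = 0.8677 m/s.
Reynolds number Re = ρVD/μ = 1150 · 0.8677 · 0.0563 / 0.00237 = 2.37e+04.
Re > 4000 → turbulent. Relative roughness ε/D = 0.000585/0.0563 = 0.0104. Swamee-Jain: f = 0.25/(log₁₀[0.0104/3.7 + 5.74/2.37e+04^0.9])² = 0.25/(log₁₀[0.00281 + 0.000663])² = 0.25/(-2.459)² = 0.04133.
Darcy-Weisbach: ΔP = f(L/D)(ρV²/2) = 0.04133·(246/0.0563)·(1150·0.8677²/2) = 0.04133·4369·432.9 = 7.817e+04 Pa.
ΔP = 7.817e+04 Pa = 0.782 bar.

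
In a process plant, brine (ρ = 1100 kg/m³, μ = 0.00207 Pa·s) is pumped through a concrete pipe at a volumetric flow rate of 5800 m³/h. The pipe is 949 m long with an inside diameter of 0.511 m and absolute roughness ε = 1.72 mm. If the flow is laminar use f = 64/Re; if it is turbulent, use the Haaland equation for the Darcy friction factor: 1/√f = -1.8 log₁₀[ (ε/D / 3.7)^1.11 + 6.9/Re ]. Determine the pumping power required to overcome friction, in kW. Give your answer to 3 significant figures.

P ≈ 2760 kW

Q = 5800 m³/h = 5800/3600 = 1.611 m³/s.
Cross-sectional area A = πD²/4 = π(0.511)²/4 = 0.2051 m²; mean velocity V = Q/A = 1.611/0.2051 = 7.856 m/s.
Reynolds number Re = ρVD/μ = 1100 · 7.856 · 0.511 / 0.00207 = 2.133e+06.
Re > 4000 → turbulent. Relative roughness ε/D = 0.00172/0.511 = 0.00337. Haaland: 1/√f = -1.8 log₁₀[(0.00337/3.7)^1.11 + 6.9/2.133e+06] = -1.8 log₁₀[0.000421 + 3.23e-06] = 6.07, so f = 0.02714.
Darcy-Weisbach: ΔP = f(L/D)(ρV²/2) = 0.02714·(949/0.511)·(1100·7.856²/2) = 0.02714·1857·3.394e+04 = 1.711e+06 Pa.
Pumping power P = QΔP = 1.611·1.711e+06 = 2756000 W = 2760 kW.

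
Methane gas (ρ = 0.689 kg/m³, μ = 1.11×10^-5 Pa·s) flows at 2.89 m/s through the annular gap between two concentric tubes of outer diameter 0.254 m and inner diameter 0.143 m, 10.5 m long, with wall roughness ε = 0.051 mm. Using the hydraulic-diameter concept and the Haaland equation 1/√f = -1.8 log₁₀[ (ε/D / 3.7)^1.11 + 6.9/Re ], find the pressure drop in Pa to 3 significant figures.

Hydraulic diameter D_h = 4A/P = D_o - D_i = 0.254 - 0.143 = 0.111 m.
Re = ρVD_h/μ = 0.689·2.89·0.111/1.11e-05 = 1.991e+04.
ε/D_h = 5.1e-05/0.111 = 0.000459; Haaland gives 1/√f = -1.8 log₁₀[4.62e-05+0.000347] = 6.131, so f = 0.02661.
ΔP = f(L/D_h)(ρV²/2) = 0.02661·10.5/0.111·2.877 = 7.242 Pa.

ΔP ≈ 7.24 Pa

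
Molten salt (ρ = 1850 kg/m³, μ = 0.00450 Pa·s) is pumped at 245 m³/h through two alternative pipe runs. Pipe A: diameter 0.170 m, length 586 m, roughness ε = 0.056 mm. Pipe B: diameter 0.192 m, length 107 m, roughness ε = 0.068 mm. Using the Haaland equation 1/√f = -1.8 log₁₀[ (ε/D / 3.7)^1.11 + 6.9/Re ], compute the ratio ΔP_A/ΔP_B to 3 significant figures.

Pipe A: V = Q/A = 0.06806/0.0227 = 2.998 m/s; Re = 2.095e+05; ε/D = 0.000329; Haaland → f = 0.0176; ΔP_A = f(L/D)(ρV²/2) = 5.044e+05 Pa.
Pipe B: V = Q/A = 0.06806/0.02895 = 2.351 m/s; Re = 1.855e+05; ε/D = 0.000354; Haaland → f = 0.01797; ΔP_B = f(L/D)(ρV²/2) = 5.119e+04 Pa.
ΔP_A/ΔP_B = 5.044e+05/5.119e+04 = 9.85.

ΔP_A/ΔP_B ≈ 9.85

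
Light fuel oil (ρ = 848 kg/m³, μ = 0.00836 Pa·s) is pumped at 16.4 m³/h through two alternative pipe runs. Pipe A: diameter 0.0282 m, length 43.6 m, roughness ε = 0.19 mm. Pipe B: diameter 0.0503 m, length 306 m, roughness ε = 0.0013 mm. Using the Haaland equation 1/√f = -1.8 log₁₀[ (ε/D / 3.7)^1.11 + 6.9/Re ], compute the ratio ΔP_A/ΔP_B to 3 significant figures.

ΔP_A/ΔP_B ≈ 3.17

Pipe A: V = Q/A = 0.004556/0.0006246 = 7.294 m/s; Re = 2.086e+04; ε/D = 0.00674; Haaland → f = 0.03654; ΔP_A = f(L/D)(ρV²/2) = 1.274e+06 Pa.
Pipe B: V = Q/A = 0.004556/0.001987 = 2.293 m/s; Re = 1.17e+04; ε/D = 2.58e-05; Haaland → f = 0.02962; ΔP_B = f(L/D)(ρV²/2) = 4.016e+05 Pa.
ΔP_A/ΔP_B = 1.274e+06/4.016e+05 = 3.17.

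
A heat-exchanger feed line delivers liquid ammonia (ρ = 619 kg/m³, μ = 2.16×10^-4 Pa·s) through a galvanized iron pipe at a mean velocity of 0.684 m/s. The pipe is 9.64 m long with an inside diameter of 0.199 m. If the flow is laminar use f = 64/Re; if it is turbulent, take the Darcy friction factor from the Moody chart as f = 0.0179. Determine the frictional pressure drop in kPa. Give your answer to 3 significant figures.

Reynolds number Re = ρVD/μ = 619 · 0.684 · 0.199 / 0.000216 = 3.901e+05.
Re > 4000 → turbulent; use the Moody-chart value f = 0.0179.
Darcy-Weisbach: ΔP = f(L/D)(ρV²/2) = 0.0179·(9.64/0.199)·(619·0.684²/2) = 0.0179·48.44·144.8 = 125.6 Pa.
ΔP = 125.6 Pa = 0.126 kPa.

ΔP ≈ 0.126 kPa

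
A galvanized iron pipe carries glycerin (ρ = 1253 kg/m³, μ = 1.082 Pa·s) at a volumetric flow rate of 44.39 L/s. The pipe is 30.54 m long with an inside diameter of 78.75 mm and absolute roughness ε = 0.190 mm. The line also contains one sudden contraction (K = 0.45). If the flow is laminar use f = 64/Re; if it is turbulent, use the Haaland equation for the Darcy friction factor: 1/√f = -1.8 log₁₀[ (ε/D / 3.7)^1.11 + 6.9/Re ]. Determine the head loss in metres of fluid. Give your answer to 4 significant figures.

Q = 44.39 L/s = 44.39/1000 = 0.04439 m³/s.
Cross-sectional area A = πD²/4 = π(0.07875)²/4 = 0.004871 m²; mean velocity V = Q/A = 0.04439/0.004871 = 9.114 m/s.
Reynolds number Re = ρVD/μ = 1253 · 9.114 · 0.07875 / 1.08 = 831.1.
Re < 2300 → laminar flow, so f = 64/Re = 64/831.1 = 0.077 (the turbulent correlation is not needed).
Total minor-loss coefficient ΣK = 1·0.45 = 0.45.
ΔP = [f·L/D + ΣK]·(ρV²/2) = [0.077·30.54/0.07875 + 0.45]·(1253·9.114²/2) = [29.86 + 0.45]·5.204e+04 = 1.577e+06 Pa.
Head loss h_f = ΔP/(ρg) = 1.577e+06/(1253·9.81) = 128.3 m.

h_f ≈ 128.3 m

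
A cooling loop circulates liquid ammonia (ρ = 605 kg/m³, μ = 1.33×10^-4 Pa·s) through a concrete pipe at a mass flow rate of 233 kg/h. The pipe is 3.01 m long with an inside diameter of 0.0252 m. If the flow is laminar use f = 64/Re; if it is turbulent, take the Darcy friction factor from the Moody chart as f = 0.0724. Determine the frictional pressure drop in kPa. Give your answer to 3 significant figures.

ΔP ≈ 0.120 kPa

ṁ = 233 kg/h = 233/3600 = 0.06472 kg/s.
A = πD²/4 = π(0.0252)²/4 = 0.0004988 m²; mean velocity V = ṁ/(ρA) = 0.06472/(605 · 0.0004988) = 0.2145 m/s.
Reynolds number Re = ρVD/μ = 605 · 0.2145 · 0.0252 / 0.000133 = 2.459e+04.
Re > 4000 → turbulent; use the Moody-chart value f = 0.0724.
Darcy-Weisbach: ΔP = f(L/D)(ρV²/2) = 0.0724·(3.01/0.0252)·(605·0.2145²/2) = 0.0724·119.4·13.92 = 120.3 Pa.
ΔP = 120.3 Pa = 0.120 kPa.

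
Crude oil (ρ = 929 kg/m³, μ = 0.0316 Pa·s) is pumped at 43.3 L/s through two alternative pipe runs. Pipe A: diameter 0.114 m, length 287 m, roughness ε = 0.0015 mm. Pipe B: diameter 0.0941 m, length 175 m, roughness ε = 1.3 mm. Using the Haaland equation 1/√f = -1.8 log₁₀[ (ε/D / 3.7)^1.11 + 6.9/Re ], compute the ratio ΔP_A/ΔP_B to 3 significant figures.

ΔP_A/ΔP_B ≈ 0.392

Pipe A: V = Q/A = 0.0433/0.01021 = 4.242 m/s; Re = 1.422e+04; ε/D = 1.32e-05; Haaland → f = 0.02812; ΔP_A = f(L/D)(ρV²/2) = 5.917e+05 Pa.
Pipe B: V = Q/A = 0.0433/0.006955 = 6.226 m/s; Re = 1.722e+04; ε/D = 0.0138; Haaland → f = 0.04509; ΔP_B = f(L/D)(ρV²/2) = 1.51e+06 Pa.
ΔP_A/ΔP_B = 5.917e+05/1.51e+06 = 0.392.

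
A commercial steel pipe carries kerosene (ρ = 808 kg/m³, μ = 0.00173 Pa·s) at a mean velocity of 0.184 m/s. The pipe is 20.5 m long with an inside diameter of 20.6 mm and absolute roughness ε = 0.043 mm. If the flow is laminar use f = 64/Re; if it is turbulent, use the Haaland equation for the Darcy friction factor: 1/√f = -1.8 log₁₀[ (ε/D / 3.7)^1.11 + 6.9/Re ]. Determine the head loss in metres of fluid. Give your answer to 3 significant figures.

Reynolds number Re = ρVD/μ = 808 · 0.184 · 0.0206 / 0.00173 = 1770.
Re < 2300 → laminar flow, so f = 64/Re = 64/1770 = 0.03615 (the turbulent correlation is not needed).
Darcy-Weisbach: ΔP = f(L/D)(ρV²/2) = 0.03615·(20.5/0.0206)·(808·0.184²/2) = 0.03615·995.1·13.68 = 492.1 Pa.
Head loss h_f = ΔP/(ρg) = 492.1/(808·9.81) = 0.0621 m.

h_f ≈ 0.0621 m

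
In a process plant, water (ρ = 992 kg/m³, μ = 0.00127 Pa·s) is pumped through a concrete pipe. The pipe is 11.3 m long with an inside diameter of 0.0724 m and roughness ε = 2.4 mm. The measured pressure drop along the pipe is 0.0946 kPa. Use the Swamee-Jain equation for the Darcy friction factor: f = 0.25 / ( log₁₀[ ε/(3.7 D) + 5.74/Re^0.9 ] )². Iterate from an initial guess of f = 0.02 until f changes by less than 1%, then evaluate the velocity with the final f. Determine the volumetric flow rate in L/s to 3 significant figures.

Rearranging Darcy-Weisbach: V = √(2·ΔP·D/(f·L·ρ)). With ε/D = 0.0024/0.0724 = 0.0331, iterate starting from f = 0.02:
  f = 0.02 → V = √(2·94.6·0.0724/(0.02·11.3·992)) = 0.2472 m/s; Re = ρVD/μ = 1.398e+04; f → 0.06257
  f = 0.06257 → V = 0.1397 m/s; Re = 7903; f → 0.06449
  f = 0.06449 → V = 0.1377 m/s; Re = 7785; f → 0.06455
Converged (Δf/f < 1%). With the final f = 0.06455: V = √(2·94.6·0.0724/(0.06455·11.3·992)) = 0.1376 m/s.
Q = V·A = 0.1376·(π/4·0.0724²) = 0.0005664 m³/s = 0.566 L/s.

Q ≈ 0.566 L/s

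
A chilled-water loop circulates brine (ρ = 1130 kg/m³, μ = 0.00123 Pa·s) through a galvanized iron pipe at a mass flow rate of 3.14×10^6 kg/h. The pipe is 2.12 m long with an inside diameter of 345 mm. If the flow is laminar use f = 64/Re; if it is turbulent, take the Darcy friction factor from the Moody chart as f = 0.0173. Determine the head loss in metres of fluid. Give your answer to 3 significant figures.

h_f ≈ 0.369 m

ṁ = 3.14×10^6 kg/h = 3.14×10^6/3600 = 872.2 kg/s.
A = πD²/4 = π(0.345)²/4 = 0.09348 m²; mean velocity V = ṁ/(ρA) = 872.2/(1130 · 0.09348) = 8.257 m/s.
Reynolds number Re = ρVD/μ = 1130 · 8.257 · 0.345 / 0.00123 = 2.617e+06.
Re > 4000 → turbulent; use the Moody-chart value f = 0.0173.
Darcy-Weisbach: ΔP = f(L/D)(ρV²/2) = 0.0173·(2.12/0.345)·(1130·8.257²/2) = 0.0173·6.145·3.852e+04 = 4095 Pa.
Head loss h_f = ΔP/(ρg) = 4095/(1130·9.81) = 0.369 m.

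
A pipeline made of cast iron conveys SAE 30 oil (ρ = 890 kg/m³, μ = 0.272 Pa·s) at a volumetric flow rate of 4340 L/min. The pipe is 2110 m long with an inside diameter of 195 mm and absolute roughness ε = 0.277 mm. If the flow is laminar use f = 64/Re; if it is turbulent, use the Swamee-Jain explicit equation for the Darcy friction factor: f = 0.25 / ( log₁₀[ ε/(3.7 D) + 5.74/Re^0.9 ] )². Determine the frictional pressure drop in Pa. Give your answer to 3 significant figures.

ΔP ≈ 1.17×10^6 Pa

Q = 4340 L/min = 4340/60000 = 0.07233 m³/s.
Cross-sectional area A = πD²/4 = π(0.195)²/4 = 0.02986 m²; mean velocity V = Q/A = 0.07233/0.02986 = 2.422 m/s.
Reynolds number Re = ρVD/μ = 890 · 2.422 · 0.195 / 0.272 = 1545.
Re < 2300 → laminar flow, so f = 64/Re = 64/1545 = 0.04141 (the turbulent correlation is not needed).
Darcy-Weisbach: ΔP = f(L/D)(ρV²/2) = 0.04141·(2110/0.195)·(890·2.422²/2) = 0.04141·1.082e+04·2610 = 1.17e+06 Pa.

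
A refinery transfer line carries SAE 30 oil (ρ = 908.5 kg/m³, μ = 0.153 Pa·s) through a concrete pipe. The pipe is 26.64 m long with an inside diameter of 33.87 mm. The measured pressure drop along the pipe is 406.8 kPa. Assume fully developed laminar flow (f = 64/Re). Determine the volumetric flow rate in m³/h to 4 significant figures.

For laminar flow, f = 64/Re with Re = ρVD/μ, so Darcy-Weisbach reduces to ΔP = 32μLV/D². Solving for V: V = ΔP·D²/(32μL) = 4.068e+05·(0.03387)²/(32·0.153·26.64) = 3.578 m/s.
Check: Re = ρVD/μ = 908.5·3.578·0.03387/0.153 = 719.6 < 2300, so the laminar assumption holds.
Q = V·A = 3.578·(π/4·0.03387²) = 0.003224 m³/s = 11.61 m³/h.

Q ≈ 11.61 m³/h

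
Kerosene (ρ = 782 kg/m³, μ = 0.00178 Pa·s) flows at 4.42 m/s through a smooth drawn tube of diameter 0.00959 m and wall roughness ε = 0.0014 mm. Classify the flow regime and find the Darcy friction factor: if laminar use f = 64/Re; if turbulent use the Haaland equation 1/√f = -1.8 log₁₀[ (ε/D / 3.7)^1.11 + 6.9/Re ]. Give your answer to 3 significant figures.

Re = ρVD/μ = 782·4.42·0.00959/0.00178 = 1.862e+04.
Re > 4000 → turbulent. ε/D = 1.4e-06/0.00959 = 0.000146; Haaland: 1/√f = -1.8 log₁₀[1.29e-05 + 0.000371] = 6.149, so f = 0.02645.

f ≈ 0.0264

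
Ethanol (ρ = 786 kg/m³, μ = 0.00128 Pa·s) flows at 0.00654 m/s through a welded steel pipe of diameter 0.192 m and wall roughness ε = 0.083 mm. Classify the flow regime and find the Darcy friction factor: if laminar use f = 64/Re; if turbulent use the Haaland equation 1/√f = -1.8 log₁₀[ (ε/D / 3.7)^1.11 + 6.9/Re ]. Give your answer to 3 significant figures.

f ≈ 0.0830

Re = ρVD/μ = 786·0.00654·0.192/0.00128 = 771.1.
Re < 2300 → laminar, so f = 64/Re = 0.083 (roughness is irrelevant in laminar flow).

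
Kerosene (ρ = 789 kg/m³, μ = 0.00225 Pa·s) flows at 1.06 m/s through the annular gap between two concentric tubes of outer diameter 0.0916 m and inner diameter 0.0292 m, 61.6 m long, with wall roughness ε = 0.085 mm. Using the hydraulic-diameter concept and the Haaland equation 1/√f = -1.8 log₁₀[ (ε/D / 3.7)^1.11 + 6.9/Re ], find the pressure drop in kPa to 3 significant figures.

Hydraulic diameter D_h = 4A/P = D_o - D_i = 0.0916 - 0.0292 = 0.0624 m.
Re = ρVD_h/μ = 789·1.06·0.0624/0.00225 = 2.319e+04.
ε/D_h = 8.5e-05/0.0624 = 0.00136; Haaland gives 1/√f = -1.8 log₁₀[0.000154+0.000297] = 6.021, so f = 0.02758.
ΔP = f(L/D_h)(ρV²/2) = 0.02758·61.6/0.0624·443.3 = 1.207e+04 Pa.
ΔP = 12.1 kPa.

ΔP ≈ 12.1 kPa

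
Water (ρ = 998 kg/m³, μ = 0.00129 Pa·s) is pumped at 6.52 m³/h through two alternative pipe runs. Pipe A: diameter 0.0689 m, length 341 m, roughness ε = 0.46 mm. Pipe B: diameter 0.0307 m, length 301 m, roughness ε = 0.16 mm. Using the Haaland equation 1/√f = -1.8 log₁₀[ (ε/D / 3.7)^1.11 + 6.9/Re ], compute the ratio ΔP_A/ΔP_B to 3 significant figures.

Pipe A: V = Q/A = 0.001811/0.003728 = 0.4858 m/s; Re = 2.589e+04; ε/D = 0.00668; Haaland → f = 0.03588; ΔP_A = f(L/D)(ρV²/2) = 2.091e+04 Pa.
Pipe B: V = Q/A = 0.001811/0.0007402 = 2.447 m/s; Re = 5.811e+04; ε/D = 0.00521; Haaland → f = 0.03221; ΔP_B = f(L/D)(ρV²/2) = 9.435e+05 Pa.
ΔP_A/ΔP_B = 2.091e+04/9.435e+05 = 0.0222.

ΔP_A/ΔP_B ≈ 0.0222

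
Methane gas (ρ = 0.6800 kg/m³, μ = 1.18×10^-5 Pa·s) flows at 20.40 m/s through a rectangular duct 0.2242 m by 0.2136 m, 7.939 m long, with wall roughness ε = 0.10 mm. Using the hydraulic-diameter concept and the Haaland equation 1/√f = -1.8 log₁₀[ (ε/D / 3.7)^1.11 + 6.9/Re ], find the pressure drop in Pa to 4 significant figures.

Hydraulic diameter D_h = 4A/P = 4·(0.2242·0.2136)/(2·(0.2242+0.2136)) = 0.1916/0.8756 = 0.2188 m.
Re = ρVD_h/μ = 0.68·20.4·0.2188/1.18e-05 = 2.572e+05.
ε/D_h = 0.0001/0.2188 = 0.000457; Haaland gives 1/√f = -1.8 log₁₀[4.59e-05+2.68e-05] = 7.449, so f = 0.01802.
ΔP = f(L/D_h)(ρV²/2) = 0.01802·7.939/0.2188·141.5 = 92.54 Pa.

ΔP ≈ 92.54 Pa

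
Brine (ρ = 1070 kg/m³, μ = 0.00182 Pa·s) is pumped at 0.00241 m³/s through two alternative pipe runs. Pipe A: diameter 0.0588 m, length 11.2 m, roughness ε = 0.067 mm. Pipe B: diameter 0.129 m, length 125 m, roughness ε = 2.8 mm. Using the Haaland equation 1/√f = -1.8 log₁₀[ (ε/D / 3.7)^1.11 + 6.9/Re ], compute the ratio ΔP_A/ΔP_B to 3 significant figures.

Pipe A: V = Q/A = 0.00241/0.002715 = 0.8875 m/s; Re = 3.068e+04; ε/D = 0.00114; Haaland → f = 0.02587; ΔP_A = f(L/D)(ρV²/2) = 2076 Pa.
Pipe B: V = Q/A = 0.00241/0.01307 = 0.1844 m/s; Re = 1.398e+04; ε/D = 0.0217; Haaland → f = 0.05283; ΔP_B = f(L/D)(ρV²/2) = 931.1 Pa.
ΔP_A/ΔP_B = 2076/931.1 = 2.23.

ΔP_A/ΔP_B ≈ 2.23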